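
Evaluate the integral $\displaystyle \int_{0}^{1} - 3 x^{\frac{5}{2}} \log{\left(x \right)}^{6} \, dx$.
$- \frac{276480}{823543}$

Consider the simpler parametrised integral
$$J(a) = \int_{0}^{1} - 3 x^{a} \, dx = - \frac{3}{a + 1}.$$

Differentiating under the integral sign brings down a factor of $\ln x$:
$$\frac{dJ}{da} = \int_{0}^{1} - 3 x^{a} \log{\left(x \right)} \, dx = \frac{3}{\left(a + 1\right)^{2}}.$$

Repeating $6$ times in total — each differentiation brings down another $\ln x$ — gives
$$\frac{d^{6}J}{da^{6}} = \int_{0}^{1} - 3 x^{a} \log{\left(x \right)}^{6} \, dx = - \frac{2160}{\left(a + 1\right)^{7}},$$
and the integrand here is exactly the target integrand, so $I = - \frac{2160}{\left(a + 1\right)^{7}}$.

Setting $a = \frac{5}{2}$:
$$I = - \frac{276480}{823543}.$$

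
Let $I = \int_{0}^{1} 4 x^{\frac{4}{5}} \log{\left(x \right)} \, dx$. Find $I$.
$- \frac{100}{81}$

Start from the elementary integral
$$J(a) = \int_{0}^{1} 4 x^{a} \, dx = \frac{4}{a + 1}.$$

Differentiating under the integral sign brings down a factor of $\ln x$:
$$\frac{dJ}{da} = \int_{0}^{1} 4 x^{a} \log{\left(x \right)} \, dx = - \frac{4}{\left(a + 1\right)^{2}}.$$

The integral on the left is $I$, so $I = - \frac{4}{\left(a + 1\right)^{2}}$.

Setting $a = \frac{4}{5}$:
$$I = - \frac{100}{81}.$$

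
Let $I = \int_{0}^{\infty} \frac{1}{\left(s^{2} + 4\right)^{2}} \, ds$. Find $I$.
$\frac{\pi}{32}$

Start from the standard arctangent integral
$$J(a) = \int_{0}^{\infty} \frac{1}{a^{2} + s^{2}} \, ds = \frac{\pi}{2 a}.$$

Differentiating under the integral sign with respect to $a$,
$$\frac{dJ}{da} = \int_{0}^{\infty} - \frac{2 a}{\left(a^{2} + s^{2}\right)^{2}} \, ds = - \frac{\pi}{2 a^{2}},$$
so $\int_{0}^{\infty} \frac{1}{\left(a^{2} + s^{2}\right)^{2}} \, ds = \frac{\pi}{4 a^{3}}$.

Setting $a = 2$:
$$I = \frac{\pi}{32}.$$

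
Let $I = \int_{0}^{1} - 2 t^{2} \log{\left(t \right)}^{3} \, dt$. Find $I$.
$\frac{4}{27}$

Start from the elementary integral
$$J(a) = \int_{0}^{1} - 2 t^{a} \, dt = - \frac{2}{a + 1}.$$

Differentiating under the integral sign brings down a factor of $\ln t$:
$$\frac{dJ}{da} = \int_{0}^{1} - 2 t^{a} \log{\left(t \right)} \, dt = \frac{2}{\left(a + 1\right)^{2}}.$$

Repeating $3$ times in total — each differentiation brings down another $\ln t$ — gives
$$\frac{d^{3}J}{da^{3}} = \int_{0}^{1} - 2 t^{a} \log{\left(t \right)}^{3} \, dt = \frac{12}{\left(a + 1\right)^{4}},$$
and the integrand here is exactly the target integrand, so $I = \frac{12}{\left(a + 1\right)^{4}}$.

Setting $a = 2$:
$$I = \frac{4}{27}.$$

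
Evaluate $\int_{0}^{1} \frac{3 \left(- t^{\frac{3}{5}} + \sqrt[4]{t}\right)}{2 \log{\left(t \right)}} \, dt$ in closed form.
$- \frac{15 \log{\left(2 \right)}}{2} + 3 \log{\left(5 \right)}$

Replace the exponent $\frac{3}{5}$ by a parameter $a$: let $I(a) = \int_{0}^{1} \frac{3 \left(\sqrt[4]{t} - t^{a}\right)}{2 \log{\left(t \right)}} \, dt$.

Since $\dfrac{\partial}{\partial a}\,t^{a} = t^{a} \ln t$, the $\ln t$ in the denominator cancels and
$$\frac{dI}{da} = \int_{0}^{1} - \frac{3}{2} t^{a} \, dt = - \frac{3}{2} \left[\frac{t^{a+1}}{a+1}\right]_0^1 = - \frac{3}{2 a + 2}.$$

Integrating with respect to $a$ gives $I(a) = - \log{\left(\frac{8 \sqrt{5} \left(a + 1\right)^{\frac{3}{2}}}{25} \right)} + C$.

At $a = \frac{1}{4}$ the integrand is identically $0$, so $I(\frac{1}{4}) = 0$. The closed form gives $0$, hence $C = 0$.

Setting $a = \frac{3}{5}$:
$$I = - \frac{15 \log{\left(2 \right)}}{2} + 3 \log{\left(5 \right)}.$$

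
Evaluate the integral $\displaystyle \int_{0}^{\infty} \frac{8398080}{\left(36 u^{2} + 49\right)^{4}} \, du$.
$\frac{218700 \pi}{823543}$

Recall the elementary integral
$$J(a) = \int_{0}^{\infty} \frac{5}{a^{2} + u^{2}} \, du = \frac{5 \pi}{2 a}.$$

Differentiating under the integral sign with respect to $a$,
$$\frac{dJ}{da} = \int_{0}^{\infty} - \frac{10 a}{\left(a^{2} + u^{2}\right)^{2}} \, du = - \frac{5 \pi}{2 a^{2}},$$
so $\int_{0}^{\infty} \frac{5}{\left(a^{2} + u^{2}\right)^{2}} \, du = \frac{5 \pi}{4 a^{3}}$.

Repeating — each differentiation of $1/(u^2+a^2)^j$ produces $-2ja/(u^2+a^2)^{j+1}$ — and dividing through by $-2ja$ at each step yields, after $3$ differentiations in total,
$$\int_{0}^{\infty} \frac{5}{\left(a^{2} + u^{2}\right)^{4}} \, du = \frac{25 \pi}{32 a^{7}}.$$

Setting $a = \frac{7}{6}$:
$$I = \frac{218700 \pi}{823543}.$$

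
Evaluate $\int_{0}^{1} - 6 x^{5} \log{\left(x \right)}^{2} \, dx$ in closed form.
$- \frac{1}{18}$

Begin with the known integral
$$J(a) = \int_{0}^{1} - 6 x^{a} \, dx = - \frac{6}{a + 1}.$$

Differentiating under the integral sign brings down a factor of $\ln x$:
$$\frac{dJ}{da} = \int_{0}^{1} - 6 x^{a} \log{\left(x \right)} \, dx = \frac{6}{\left(a + 1\right)^{2}}.$$

Repeating twice in total — each differentiation brings down another $\ln x$ — gives
$$\frac{d^{2}J}{da^{2}} = \int_{0}^{1} - 6 x^{a} \log{\left(x \right)}^{2} \, dx = - \frac{12}{\left(a + 1\right)^{3}},$$
and the integrand here is exactly the target integrand, so $I = - \frac{12}{\left(a + 1\right)^{3}}$.

Setting $a = 5$:
$$I = - \frac{1}{18}.$$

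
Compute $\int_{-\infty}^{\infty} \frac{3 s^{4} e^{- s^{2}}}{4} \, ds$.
$\frac{9 \sqrt{\pi}}{16}$

Consider the simpler parametrised integral
$$J(a) = \int_{-\infty}^{\infty} \frac{3 e^{- a s^{2}}}{4} \, ds = \frac{3 \sqrt{\pi}}{4 \sqrt{a}}.$$

Differentiating under the integral sign brings down a factor of $(-s^2)$:
$$\frac{dJ}{da} = \int_{-\infty}^{\infty} - \frac{3 s^{2} e^{- a s^{2}}}{4} \, ds = - \frac{3 \sqrt{\pi}}{8 a^{\frac{3}{2}}}.$$

Repeating twice in total — each differentiation brings down another $(-s^2)$ — gives
$$\frac{d^{2}J}{da^{2}} = \int_{-\infty}^{\infty} \frac{3 s^{4} e^{- a s^{2}}}{4} \, ds = \frac{9 \sqrt{\pi}}{16 a^{\frac{5}{2}}},$$
and the integrand here is exactly the target integrand, so $I = \frac{9 \sqrt{\pi}}{16 a^{\frac{5}{2}}}$.

Setting $a = 1$:
$$I = \frac{9 \sqrt{\pi}}{16}.$$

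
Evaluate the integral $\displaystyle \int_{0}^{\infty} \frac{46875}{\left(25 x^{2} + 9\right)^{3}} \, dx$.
$\frac{3125 \pi}{432}$

Recall the elementary integral
$$J(a) = \int_{0}^{\infty} \frac{3}{a^{2} + x^{2}} \, dx = \frac{3 \pi}{2 a}.$$

Differentiating under the integral sign with respect to $a$,
$$\frac{dJ}{da} = \int_{0}^{\infty} - \frac{6 a}{\left(a^{2} + x^{2}\right)^{2}} \, dx = - \frac{3 \pi}{2 a^{2}},$$
so $\int_{0}^{\infty} \frac{3}{\left(a^{2} + x^{2}\right)^{2}} \, dx = \frac{3 \pi}{4 a^{3}}$.

Repeating — each differentiation of $1/(x^2+a^2)^j$ produces $-2ja/(x^2+a^2)^{j+1}$ — and dividing through by $-2ja$ at each step yields, after $2$ differentiations in total,
$$\int_{0}^{\infty} \frac{3}{\left(a^{2} + x^{2}\right)^{3}} \, dx = \frac{9 \pi}{16 a^{5}}.$$

Setting $a = \frac{3}{5}$:
$$I = \frac{3125 \pi}{432}.$$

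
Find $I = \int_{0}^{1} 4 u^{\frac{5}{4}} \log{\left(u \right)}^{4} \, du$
$\frac{32768}{19683}$

Begin with the known integral
$$J(a) = \int_{0}^{1} 4 u^{a} \, du = \frac{4}{a + 1}.$$

Differentiating under the integral sign brings down a factor of $\ln u$:
$$\frac{dJ}{da} = \int_{0}^{1} 4 u^{a} \log{\left(u \right)} \, du = - \frac{4}{\left(a + 1\right)^{2}}.$$

Repeating $4$ times in total — each differentiation brings down another $\ln u$ — gives
$$\frac{d^{4}J}{da^{4}} = \int_{0}^{1} 4 u^{a} \log{\left(u \right)}^{4} \, du = \frac{96}{\left(a + 1\right)^{5}},$$
and the integrand here is exactly the target integrand, so $I = \frac{96}{\left(a + 1\right)^{5}}$.

Setting $a = \frac{5}{4}$:
$$I = \frac{32768}{19683}.$$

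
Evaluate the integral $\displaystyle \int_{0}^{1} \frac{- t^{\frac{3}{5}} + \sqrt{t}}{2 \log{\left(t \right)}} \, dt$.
$\log{\left(\frac{\sqrt{15}}{4} \right)}$

Introduce a parameter $a$ in the exponent: let $I(a) = \int_{0}^{1} \frac{\sqrt{t} - t^{a}}{2 \log{\left(t \right)}} \, dt$.

Since $\dfrac{\partial}{\partial a}\,t^{a} = t^{a} \ln t$, the $\ln t$ in the denominator cancels and
$$\frac{dI}{da} = \int_{0}^{1} - \frac{1}{2} t^{a} \, dt = - \frac{1}{2} \left[\frac{t^{a+1}}{a+1}\right]_0^1 = - \frac{1}{2 a + 2}.$$

Integrating with respect to $a$ gives $I(a) = - \frac{\log{\left(a + 1 \right)}}{2} - \frac{\log{\left(2 \right)}}{2} + \frac{\log{\left(3 \right)}}{2} + C$.

At $a = \frac{1}{2}$ the integrand is identically $0$, so $I(\frac{1}{2}) = 0$. The closed form gives $0$, hence $C = 0$.

Setting $a = \frac{3}{5}$:
$$I = \log{\left(\frac{\sqrt{15}}{4} \right)}.$$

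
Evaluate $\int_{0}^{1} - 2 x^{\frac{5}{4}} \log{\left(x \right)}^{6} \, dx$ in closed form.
$- \frac{2621440}{531441}$

Consider the simpler parametrised integral
$$J(a) = \int_{0}^{1} - 2 x^{a} \, dx = - \frac{2}{a + 1}.$$

Differentiating under the integral sign brings down a factor of $\ln x$:
$$\frac{dJ}{da} = \int_{0}^{1} - 2 x^{a} \log{\left(x \right)} \, dx = \frac{2}{\left(a + 1\right)^{2}}.$$

Repeating $6$ times in total — each differentiation brings down another $\ln x$ — gives
$$\frac{d^{6}J}{da^{6}} = \int_{0}^{1} - 2 x^{a} \log{\left(x \right)}^{6} \, dx = - \frac{1440}{\left(a + 1\right)^{7}},$$
and the integrand here is exactly the target integrand, so $I = - \frac{1440}{\left(a + 1\right)^{7}}$.

Setting $a = \frac{5}{4}$:
$$I = - \frac{2621440}{531441}.$$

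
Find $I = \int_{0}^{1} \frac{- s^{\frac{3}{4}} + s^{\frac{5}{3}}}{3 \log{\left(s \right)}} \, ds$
$\log{\left(\frac{2 \cdot 42^{\frac{2}{3}}}{21} \right)}$

Replace the exponent $\frac{5}{3}$ by a parameter $a$: let $I(a) = \int_{0}^{1} \frac{- s^{\frac{3}{4}} + s^{a}}{3 \log{\left(s \right)}} \, ds$.

Since $\dfrac{\partial}{\partial a}\,s^{a} = s^{a} \ln s$, the $\ln s$ in the denominator cancels and
$$\frac{dI}{da} = \int_{0}^{1} \frac{1}{3} s^{a} \, ds = \frac{1}{3} \left[\frac{s^{a+1}}{a+1}\right]_0^1 = \frac{1}{3 \left(a + 1\right)}.$$

Integrating with respect to $a$ gives $I(a) = \log{\left(\frac{14^{\frac{2}{3}} \sqrt[3]{a + 1}}{7} \right)} + C$.

At $a = \frac{3}{4}$ the integrand is identically $0$, so $I(\frac{3}{4}) = 0$. The closed form gives $0$, hence $C = 0$.

Setting $a = \frac{5}{3}$:
$$I = \log{\left(\frac{2 \cdot 42^{\frac{2}{3}}}{21} \right)}.$$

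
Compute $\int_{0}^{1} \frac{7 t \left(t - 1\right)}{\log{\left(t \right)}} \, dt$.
$\log{\left(\frac{2187}{128} \right)}$

Introduce a parameter $a$ in the exponent: let $I(a) = \int_{0}^{1} \frac{7 \left(t^{2} - t^{a}\right)}{\log{\left(t \right)}} \, dt$.

Since $\dfrac{\partial}{\partial a}\,t^{a} = t^{a} \ln t$, the $\ln t$ in the denominator cancels and
$$\frac{dI}{da} = \int_{0}^{1} -7 t^{a} \, dt = -7 \left[\frac{t^{a+1}}{a+1}\right]_0^1 = - \frac{7}{a + 1}.$$

Integrating with respect to $a$ gives $I(a) = \log{\left(\frac{2187}{\left(a + 1\right)^{7}} \right)} + C$.

At $a = 2$ the integrand is identically $0$, so $I(2) = 0$. The closed form gives $0$, hence $C = 0$.

Setting $a = 1$:
$$I = \log{\left(\frac{2187}{128} \right)}.$$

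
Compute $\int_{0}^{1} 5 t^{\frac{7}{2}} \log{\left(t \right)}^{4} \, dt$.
$\frac{1280}{19683}$

Consider the simpler parametrised integral
$$J(a) = \int_{0}^{1} 5 t^{a} \, dt = \frac{5}{a + 1}.$$

Differentiating under the integral sign brings down a factor of $\ln t$:
$$\frac{dJ}{da} = \int_{0}^{1} 5 t^{a} \log{\left(t \right)} \, dt = - \frac{5}{\left(a + 1\right)^{2}}.$$

Repeating $4$ times in total — each differentiation brings down another $\ln t$ — gives
$$\frac{d^{4}J}{da^{4}} = \int_{0}^{1} 5 t^{a} \log{\left(t \right)}^{4} \, dt = \frac{120}{\left(a + 1\right)^{5}},$$
and the integrand here is exactly the target integrand, so $I = \frac{120}{\left(a + 1\right)^{5}}$.

Setting $a = \frac{7}{2}$:
$$I = \frac{1280}{19683}.$$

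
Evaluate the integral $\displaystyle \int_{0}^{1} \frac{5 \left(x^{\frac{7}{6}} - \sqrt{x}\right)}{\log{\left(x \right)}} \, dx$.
$- \log{\left(\frac{59049}{371293} \right)}$

Consider the one-parameter family: let $I(a) = \int_{0}^{1} \frac{5 \left(x^{\frac{7}{6}} - x^{a}\right)}{\log{\left(x \right)}} \, dx$.

Since $\dfrac{\partial}{\partial a}\,x^{a} = x^{a} \ln x$, the $\ln x$ in the denominator cancels and
$$\frac{dI}{da} = \int_{0}^{1} -5 x^{a} \, dx = -5 \left[\frac{x^{a+1}}{a+1}\right]_0^1 = - \frac{5}{a + 1}.$$

Integrating with respect to $a$ gives $I(a) = - \log{\left(\frac{7776 \left(a + 1\right)^{5}}{371293} \right)} + C$.

At $a = \frac{7}{6}$ the integrand is identically $0$, so $I(\frac{7}{6}) = 0$. The closed form gives $0$, hence $C = 0$.

Setting $a = \frac{1}{2}$:
$$I = - \log{\left(\frac{59049}{371293} \right)}.$$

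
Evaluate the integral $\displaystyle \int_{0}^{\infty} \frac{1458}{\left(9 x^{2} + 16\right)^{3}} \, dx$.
$\frac{729 \pi}{8192}$

Start from the standard arctangent integral
$$J(a) = \int_{0}^{\infty} \frac{2}{a^{2} + x^{2}} \, dx = \frac{\pi}{a}.$$

Differentiating under the integral sign with respect to $a$,
$$\frac{dJ}{da} = \int_{0}^{\infty} - \frac{4 a}{\left(a^{2} + x^{2}\right)^{2}} \, dx = - \frac{\pi}{a^{2}},$$
so $\int_{0}^{\infty} \frac{2}{\left(a^{2} + x^{2}\right)^{2}} \, dx = \frac{\pi}{2 a^{3}}$.

Repeating — each differentiation of $1/(x^2+a^2)^j$ produces $-2ja/(x^2+a^2)^{j+1}$ — and dividing through by $-2ja$ at each step yields, after $2$ differentiations in total,
$$\int_{0}^{\infty} \frac{2}{\left(a^{2} + x^{2}\right)^{3}} \, dx = \frac{3 \pi}{8 a^{5}}.$$

Setting $a = \frac{4}{3}$:
$$I = \frac{729 \pi}{8192}.$$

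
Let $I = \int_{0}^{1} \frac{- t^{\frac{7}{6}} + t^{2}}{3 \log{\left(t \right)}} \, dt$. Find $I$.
$- \frac{\log{\left(13 \right)}}{3} + \frac{\log{\left(18 \right)}}{3}$

Consider the one-parameter family: let $I(a) = \int_{0}^{1} \frac{t^{2} - t^{a}}{3 \log{\left(t \right)}} \, dt$.

Since $\dfrac{\partial}{\partial a}\,t^{a} = t^{a} \ln t$, the $\ln t$ in the denominator cancels and
$$\frac{dI}{da} = \int_{0}^{1} - \frac{1}{3} t^{a} \, dt = - \frac{1}{3} \left[\frac{t^{a+1}}{a+1}\right]_0^1 = - \frac{1}{3 a + 3}.$$

Integrating with respect to $a$ gives $I(a) = - \frac{\log{\left(a + 1 \right)}}{3} + \frac{\log{\left(3 \right)}}{3} + C$.

At $a = 2$ the integrand is identically $0$, so $I(2) = 0$. The closed form gives $0$, hence $C = 0$.

Setting $a = \frac{7}{6}$:
$$I = - \frac{\log{\left(13 \right)}}{3} + \frac{\log{\left(18 \right)}}{3}.$$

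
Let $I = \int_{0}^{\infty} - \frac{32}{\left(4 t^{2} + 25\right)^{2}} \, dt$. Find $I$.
$- \frac{4 \pi}{125}$

Recall the elementary integral
$$J(a) = \int_{0}^{\infty} - \frac{2}{a^{2} + t^{2}} \, dt = - \frac{\pi}{a}.$$

Differentiating under the integral sign with respect to $a$,
$$\frac{dJ}{da} = \int_{0}^{\infty} \frac{4 a}{\left(a^{2} + t^{2}\right)^{2}} \, dt = \frac{\pi}{a^{2}},$$
so $\int_{0}^{\infty} - \frac{2}{\left(a^{2} + t^{2}\right)^{2}} \, dt = - \frac{\pi}{2 a^{3}}$.

Setting $a = \frac{5}{2}$:
$$I = - \frac{4 \pi}{125}.$$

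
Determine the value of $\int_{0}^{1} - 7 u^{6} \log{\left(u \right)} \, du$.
$\frac{1}{7}$

Begin with the known integral
$$J(a) = \int_{0}^{1} - 7 u^{a} \, du = - \frac{7}{a + 1}.$$

Differentiating under the integral sign brings down a factor of $\ln u$:
$$\frac{dJ}{da} = \int_{0}^{1} - 7 u^{a} \log{\left(u \right)} \, du = \frac{7}{\left(a + 1\right)^{2}}.$$

The integral on the left is $I$, so $I = \frac{7}{\left(a + 1\right)^{2}}$.

Setting $a = 6$:
$$I = \frac{1}{7}.$$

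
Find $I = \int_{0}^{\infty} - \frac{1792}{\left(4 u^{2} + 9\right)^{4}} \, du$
$- \frac{140 \pi}{2187}$

Begin with the known result
$$J(a) = \int_{0}^{\infty} - \frac{7}{a^{2} + u^{2}} \, du = - \frac{7 \pi}{2 a}.$$

Differentiating under the integral sign with respect to $a$,
$$\frac{dJ}{da} = \int_{0}^{\infty} \frac{14 a}{\left(a^{2} + u^{2}\right)^{2}} \, du = \frac{7 \pi}{2 a^{2}},$$
so $\int_{0}^{\infty} - \frac{7}{\left(a^{2} + u^{2}\right)^{2}} \, du = - \frac{7 \pi}{4 a^{3}}$.

Repeating — each differentiation of $1/(u^2+a^2)^j$ produces $-2ja/(u^2+a^2)^{j+1}$ — and dividing through by $-2ja$ at each step yields, after $3$ differentiations in total,
$$\int_{0}^{\infty} - \frac{7}{\left(a^{2} + u^{2}\right)^{4}} \, du = - \frac{35 \pi}{32 a^{7}}.$$

Setting $a = \frac{3}{2}$:
$$I = - \frac{140 \pi}{2187}.$$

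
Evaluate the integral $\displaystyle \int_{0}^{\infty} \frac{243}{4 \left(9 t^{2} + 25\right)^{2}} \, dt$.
$\frac{81 \pi}{2000}$

Start from the standard arctangent integral
$$J(a) = \int_{0}^{\infty} \frac{3}{4 \left(a^{2} + t^{2}\right)} \, dt = \frac{3 \pi}{8 a}.$$

Differentiating under the integral sign with respect to $a$,
$$\frac{dJ}{da} = \int_{0}^{\infty} - \frac{3 a}{2 \left(a^{2} + t^{2}\right)^{2}} \, dt = - \frac{3 \pi}{8 a^{2}},$$
so $\int_{0}^{\infty} \frac{3}{4 \left(a^{2} + t^{2}\right)^{2}} \, dt = \frac{3 \pi}{16 a^{3}}$.

Setting $a = \frac{5}{3}$:
$$I = \frac{81 \pi}{2000}.$$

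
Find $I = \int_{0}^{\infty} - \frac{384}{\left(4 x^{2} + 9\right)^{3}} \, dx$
$- \frac{4 \pi}{27}$

Begin with the known result
$$J(a) = \int_{0}^{\infty} - \frac{6}{a^{2} + x^{2}} \, dx = - \frac{3 \pi}{a}.$$

Differentiating under the integral sign with respect to $a$,
$$\frac{dJ}{da} = \int_{0}^{\infty} \frac{12 a}{\left(a^{2} + x^{2}\right)^{2}} \, dx = \frac{3 \pi}{a^{2}},$$
so $\int_{0}^{\infty} - \frac{6}{\left(a^{2} + x^{2}\right)^{2}} \, dx = - \frac{3 \pi}{2 a^{3}}$.

Repeating — each differentiation of $1/(x^2+a^2)^j$ produces $-2ja/(x^2+a^2)^{j+1}$ — and dividing through by $-2ja$ at each step yields, after $2$ differentiations in total,
$$\int_{0}^{\infty} - \frac{6}{\left(a^{2} + x^{2}\right)^{3}} \, dx = - \frac{9 \pi}{8 a^{5}}.$$

Setting $a = \frac{3}{2}$:
$$I = - \frac{4 \pi}{27}.$$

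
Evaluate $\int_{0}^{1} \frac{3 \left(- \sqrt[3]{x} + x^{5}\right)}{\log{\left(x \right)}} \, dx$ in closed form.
$\log{\left(\frac{729}{8} \right)}$

Replace the exponent $5$ by a parameter $a$: let $I(a) = \int_{0}^{1} \frac{3 \left(- \sqrt[3]{x} + x^{a}\right)}{\log{\left(x \right)}} \, dx$.

Since $\dfrac{\partial}{\partial a}\,x^{a} = x^{a} \ln x$, the $\ln x$ in the denominator cancels and
$$\frac{dI}{da} = \int_{0}^{1} 3 x^{a} \, dx = 3 \left[\frac{x^{a+1}}{a+1}\right]_0^1 = \frac{3}{a + 1}.$$

Integrating with respect to $a$ gives $I(a) = \log{\left(\frac{27 \left(a + 1\right)^{3}}{64} \right)} + C$.

At $a = \frac{1}{3}$ the integrand is identically $0$, so $I(\frac{1}{3}) = 0$. The closed form gives $0$, hence $C = 0$.

Setting $a = 5$:
$$I = \log{\left(\frac{729}{8} \right)}.$$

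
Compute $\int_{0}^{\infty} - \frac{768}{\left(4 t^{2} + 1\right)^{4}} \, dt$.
$- 60 \pi$

Start from the standard arctangent integral
$$J(a) = \int_{0}^{\infty} - \frac{3}{a^{2} + t^{2}} \, dt = - \frac{3 \pi}{2 a}.$$

Differentiating under the integral sign with respect to $a$,
$$\frac{dJ}{da} = \int_{0}^{\infty} \frac{6 a}{\left(a^{2} + t^{2}\right)^{2}} \, dt = \frac{3 \pi}{2 a^{2}},$$
so $\int_{0}^{\infty} - \frac{3}{\left(a^{2} + t^{2}\right)^{2}} \, dt = - \frac{3 \pi}{4 a^{3}}$.

Repeating — each differentiation of $1/(t^2+a^2)^j$ produces $-2ja/(t^2+a^2)^{j+1}$ — and dividing through by $-2ja$ at each step yields, after $3$ differentiations in total,
$$\int_{0}^{\infty} - \frac{3}{\left(a^{2} + t^{2}\right)^{4}} \, dt = - \frac{15 \pi}{32 a^{7}}.$$

Setting $a = \frac{1}{2}$:
$$I = - 60 \pi.$$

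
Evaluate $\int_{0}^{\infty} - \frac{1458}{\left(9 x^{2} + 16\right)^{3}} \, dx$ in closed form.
$- \frac{729 \pi}{8192}$

Begin with the known result
$$J(a) = \int_{0}^{\infty} - \frac{2}{a^{2} + x^{2}} \, dx = - \frac{\pi}{a}.$$

Differentiating under the integral sign with respect to $a$,
$$\frac{dJ}{da} = \int_{0}^{\infty} \frac{4 a}{\left(a^{2} + x^{2}\right)^{2}} \, dx = \frac{\pi}{a^{2}},$$
so $\int_{0}^{\infty} - \frac{2}{\left(a^{2} + x^{2}\right)^{2}} \, dx = - \frac{\pi}{2 a^{3}}$.

Repeating — each differentiation of $1/(x^2+a^2)^j$ produces $-2ja/(x^2+a^2)^{j+1}$ — and dividing through by $-2ja$ at each step yields, after $2$ differentiations in total,
$$\int_{0}^{\infty} - \frac{2}{\left(a^{2} + x^{2}\right)^{3}} \, dx = - \frac{3 \pi}{8 a^{5}}.$$

Setting $a = \frac{4}{3}$:
$$I = - \frac{729 \pi}{8192}.$$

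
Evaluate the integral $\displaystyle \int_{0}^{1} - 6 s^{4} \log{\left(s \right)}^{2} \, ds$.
$- \frac{12}{125}$

Start from the elementary integral
$$J(a) = \int_{0}^{1} - 6 s^{a} \, ds = - \frac{6}{a + 1}.$$

Differentiating under the integral sign brings down a factor of $\ln s$:
$$\frac{dJ}{da} = \int_{0}^{1} - 6 s^{a} \log{\left(s \right)} \, ds = \frac{6}{\left(a + 1\right)^{2}}.$$

Repeating twice in total — each differentiation brings down another $\ln s$ — gives
$$\frac{d^{2}J}{da^{2}} = \int_{0}^{1} - 6 s^{a} \log{\left(s \right)}^{2} \, ds = - \frac{12}{\left(a + 1\right)^{3}},$$
and the integrand here is exactly the target integrand, so $I = - \frac{12}{\left(a + 1\right)^{3}}$.

Setting $a = 4$:
$$I = - \frac{12}{125}.$$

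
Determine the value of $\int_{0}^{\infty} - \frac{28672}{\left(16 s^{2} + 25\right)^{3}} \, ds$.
$- \frac{1344 \pi}{3125}$

Start from the standard arctangent integral
$$J(a) = \int_{0}^{\infty} - \frac{7}{a^{2} + s^{2}} \, ds = - \frac{7 \pi}{2 a}.$$

Differentiating under the integral sign with respect to $a$,
$$\frac{dJ}{da} = \int_{0}^{\infty} \frac{14 a}{\left(a^{2} + s^{2}\right)^{2}} \, ds = \frac{7 \pi}{2 a^{2}},$$
so $\int_{0}^{\infty} - \frac{7}{\left(a^{2} + s^{2}\right)^{2}} \, ds = - \frac{7 \pi}{4 a^{3}}$.

Repeating — each differentiation of $1/(s^2+a^2)^j$ produces $-2ja/(s^2+a^2)^{j+1}$ — and dividing through by $-2ja$ at each step yields, after $2$ differentiations in total,
$$\int_{0}^{\infty} - \frac{7}{\left(a^{2} + s^{2}\right)^{3}} \, ds = - \frac{21 \pi}{16 a^{5}}.$$

Setting $a = \frac{5}{4}$:
$$I = - \frac{1344 \pi}{3125}.$$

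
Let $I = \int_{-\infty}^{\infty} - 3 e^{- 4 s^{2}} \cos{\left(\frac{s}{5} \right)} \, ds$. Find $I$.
$- \frac{3 \sqrt{\pi}}{2 e^{\frac{1}{400}}}$

Let $b$ denote the cosine frequency and define $I(b) = \int_{-\infty}^{\infty} - 3 e^{- 4 s^{2}} \cos{\left(b s \right)} \, ds$.

Differentiating under the integral sign,
$$I'(b) = \int_{-\infty}^{\infty} 3 s e^{- 4 s^{2}} \sin{\left(b s \right)} \, ds.$$

Integrate $\int_{-\infty}^{\infty} s \sin(b s)\, e^{- 4 s^{2}}\, ds$ by parts with $u = \sin(b s)$ and $dv = s\, e^{- 4 s^{2}}\, ds$, giving $v = - \frac{e^{- 4 s^{2}}}{8}$. The boundary term vanishes and
$$\int_{-\infty}^{\infty} s \sin(b s)\, e^{- 4 s^{2}}\, ds = \frac{b}{8} \int_{-\infty}^{\infty} \cos(b s)\, e^{- 4 s^{2}}\, ds,$$
so $I'(b) = - \frac{b}{8}\, I(b)$.

This is a separable first-order ODE; solving with the initial condition $I(0) = \int_{-\infty}^{\infty} - 3 e^{- 4 s^{2}}\,ds = - \frac{3 \sqrt{\pi}}{2}$ gives
$$I(b) = - \frac{3 \sqrt{\pi} e^{- \frac{b^{2}}{16}}}{2}.$$

Setting $b = \frac{1}{5}$:
$$I = - \frac{3 \sqrt{\pi}}{2 e^{\frac{1}{400}}}.$$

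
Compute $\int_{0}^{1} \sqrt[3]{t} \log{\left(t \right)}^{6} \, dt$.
$\frac{98415}{1024}$

Consider the simpler parametrised integral
$$J(a) = \int_{0}^{1} t^{a} \, dt = \frac{1}{a + 1}.$$

Differentiating under the integral sign brings down a factor of $\ln t$:
$$\frac{dJ}{da} = \int_{0}^{1} t^{a} \log{\left(t \right)} \, dt = - \frac{1}{\left(a + 1\right)^{2}}.$$

Repeating $6$ times in total — each differentiation brings down another $\ln t$ — gives
$$\frac{d^{6}J}{da^{6}} = \int_{0}^{1} t^{a} \log{\left(t \right)}^{6} \, dt = \frac{720}{\left(a + 1\right)^{7}},$$
and the integrand here is exactly the target integrand, so $I = \frac{720}{\left(a + 1\right)^{7}}$.

Setting $a = \frac{1}{3}$:
$$I = \frac{98415}{1024}.$$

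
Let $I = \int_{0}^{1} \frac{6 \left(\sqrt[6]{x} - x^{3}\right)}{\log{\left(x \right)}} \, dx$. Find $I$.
$- \log{\left(\frac{191102976}{117649} \right)}$

Consider the one-parameter family: let $I(a) = \int_{0}^{1} \frac{6 \left(\sqrt[6]{x} - x^{a}\right)}{\log{\left(x \right)}} \, dx$.

Since $\dfrac{\partial}{\partial a}\,x^{a} = x^{a} \ln x$, the $\ln x$ in the denominator cancels and
$$\frac{dI}{da} = \int_{0}^{1} -6 x^{a} \, dx = -6 \left[\frac{x^{a+1}}{a+1}\right]_0^1 = - \frac{6}{a + 1}.$$

Integrating with respect to $a$ gives $I(a) = - \log{\left(\frac{46656 \left(a + 1\right)^{6}}{117649} \right)} + C$.

At $a = \frac{1}{6}$ the integrand is identically $0$, so $I(\frac{1}{6}) = 0$. The closed form gives $0$, hence $C = 0$.

Setting $a = 3$:
$$I = - \log{\left(\frac{191102976}{117649} \right)}.$$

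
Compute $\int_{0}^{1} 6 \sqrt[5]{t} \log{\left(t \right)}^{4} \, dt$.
$\frac{3125}{54}$

Begin with the known integral
$$J(a) = \int_{0}^{1} 6 t^{a} \, dt = \frac{6}{a + 1}.$$

Differentiating under the integral sign brings down a factor of $\ln t$:
$$\frac{dJ}{da} = \int_{0}^{1} 6 t^{a} \log{\left(t \right)} \, dt = - \frac{6}{\left(a + 1\right)^{2}}.$$

Repeating $4$ times in total — each differentiation brings down another $\ln t$ — gives
$$\frac{d^{4}J}{da^{4}} = \int_{0}^{1} 6 t^{a} \log{\left(t \right)}^{4} \, dt = \frac{144}{\left(a + 1\right)^{5}},$$
and the integrand here is exactly the target integrand, so $I = \frac{144}{\left(a + 1\right)^{5}}$.

Setting $a = \frac{1}{5}$:
$$I = \frac{3125}{54}.$$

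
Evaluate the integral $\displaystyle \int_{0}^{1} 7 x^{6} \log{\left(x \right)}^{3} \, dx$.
$- \frac{6}{343}$

Start from the elementary integral
$$J(a) = \int_{0}^{1} 7 x^{a} \, dx = \frac{7}{a + 1}.$$

Differentiating under the integral sign brings down a factor of $\ln x$:
$$\frac{dJ}{da} = \int_{0}^{1} 7 x^{a} \log{\left(x \right)} \, dx = - \frac{7}{\left(a + 1\right)^{2}}.$$

Repeating $3$ times in total — each differentiation brings down another $\ln x$ — gives
$$\frac{d^{3}J}{da^{3}} = \int_{0}^{1} 7 x^{a} \log{\left(x \right)}^{3} \, dx = - \frac{42}{\left(a + 1\right)^{4}},$$
and the integrand here is exactly the target integrand, so $I = - \frac{42}{\left(a + 1\right)^{4}}$.

Setting $a = 6$:
$$I = - \frac{6}{343}.$$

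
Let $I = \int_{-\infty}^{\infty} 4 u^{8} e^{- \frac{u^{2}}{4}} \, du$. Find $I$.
$13440 \sqrt{\pi}$

Start from the elementary integral
$$J(a) = \int_{-\infty}^{\infty} 4 e^{- a u^{2}} \, du = \frac{4 \sqrt{\pi}}{\sqrt{a}}.$$

Differentiating under the integral sign brings down a factor of $(-u^2)$:
$$\frac{dJ}{da} = \int_{-\infty}^{\infty} - 4 u^{2} e^{- a u^{2}} \, du = - \frac{2 \sqrt{\pi}}{a^{\frac{3}{2}}}.$$

Repeating $4$ times in total — each differentiation brings down another $(-u^2)$ — gives
$$\frac{d^{4}J}{da^{4}} = \int_{-\infty}^{\infty} 4 u^{8} e^{- a u^{2}} \, du = \frac{105 \sqrt{\pi}}{4 a^{\frac{9}{2}}},$$
and the integrand here is exactly the target integrand, so $I = \frac{105 \sqrt{\pi}}{4 a^{\frac{9}{2}}}$.

Setting $a = \frac{1}{4}$:
$$I = 13440 \sqrt{\pi}.$$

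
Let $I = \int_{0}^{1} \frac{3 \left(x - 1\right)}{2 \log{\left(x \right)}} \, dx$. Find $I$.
$\frac{3 \log{\left(2 \right)}}{2}$

Replace the exponent $1$ by a parameter $a$: let $I(a) = \int_{0}^{1} \frac{3 \left(x^{a} - 1\right)}{2 \log{\left(x \right)}} \, dx$.

Since $\dfrac{\partial}{\partial a}\,x^{a} = x^{a} \ln x$, the $\ln x$ in the denominator cancels and
$$\frac{dI}{da} = \int_{0}^{1} \frac{3}{2} x^{a} \, dx = \frac{3}{2} \left[\frac{x^{a+1}}{a+1}\right]_0^1 = \frac{3}{2 \left(a + 1\right)}.$$

Integrating with respect to $a$ gives $I(a) = \frac{3 \log{\left(a + 1 \right)}}{2} + C$.

At $a = 0$ the integrand is identically $0$, so $I(0) = 0$. The closed form gives $0$, hence $C = 0$.

Setting $a = 1$:
$$I = \frac{3 \log{\left(2 \right)}}{2}.$$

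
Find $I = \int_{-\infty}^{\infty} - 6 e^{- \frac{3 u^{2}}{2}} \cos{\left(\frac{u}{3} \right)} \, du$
$- \frac{2 \sqrt{6} \sqrt{\pi}}{e^{\frac{1}{54}}}$

Let $b$ denote the cosine frequency and define $I(b) = \int_{-\infty}^{\infty} - 6 e^{- \frac{3 u^{2}}{2}} \cos{\left(b u \right)} \, du$.

Differentiating under the integral sign,
$$I'(b) = \int_{-\infty}^{\infty} 6 u e^{- \frac{3 u^{2}}{2}} \sin{\left(b u \right)} \, du.$$

Integrate $\int_{-\infty}^{\infty} u \sin(b u)\, e^{- \frac{3 u^{2}}{2}}\, du$ by parts with $w = \sin(b u)$ and $dv = u\, e^{- \frac{3 u^{2}}{2}}\, du$, giving $v = - \frac{e^{- \frac{3 u^{2}}{2}}}{3}$. The boundary term vanishes and
$$\int_{-\infty}^{\infty} u \sin(b u)\, e^{- \frac{3 u^{2}}{2}}\, du = \frac{b}{3} \int_{-\infty}^{\infty} \cos(b u)\, e^{- \frac{3 u^{2}}{2}}\, du,$$
so $I'(b) = - \frac{b}{3}\, I(b)$.

This is a separable first-order ODE; solving with the initial condition $I(0) = \int_{-\infty}^{\infty} - 6 e^{- \frac{3 u^{2}}{2}}\,du = - 2 \sqrt{6} \sqrt{\pi}$ gives
$$I(b) = - 2 \sqrt{6} \sqrt{\pi} e^{- \frac{b^{2}}{6}}.$$

Setting $b = \frac{1}{3}$:
$$I = - \frac{2 \sqrt{6} \sqrt{\pi}}{e^{\frac{1}{54}}}.$$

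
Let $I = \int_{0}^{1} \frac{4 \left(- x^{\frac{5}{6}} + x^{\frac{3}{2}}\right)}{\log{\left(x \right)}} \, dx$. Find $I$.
$\log{\left(\frac{50625}{14641} \right)}$

Replace the exponent $\frac{3}{2}$ by a parameter $a$: let $I(a) = \int_{0}^{1} \frac{4 \left(- x^{\frac{5}{6}} + x^{a}\right)}{\log{\left(x \right)}} \, dx$.

Since $\dfrac{\partial}{\partial a}\,x^{a} = x^{a} \ln x$, the $\ln x$ in the denominator cancels and
$$\frac{dI}{da} = \int_{0}^{1} 4 x^{a} \, dx = 4 \left[\frac{x^{a+1}}{a+1}\right]_0^1 = \frac{4}{a + 1}.$$

Integrating with respect to $a$ gives $I(a) = \log{\left(\frac{1296 \left(a + 1\right)^{4}}{14641} \right)} + C$.

At $a = \frac{5}{6}$ the integrand is identically $0$, so $I(\frac{5}{6}) = 0$. The closed form gives $0$, hence $C = 0$.

Setting $a = \frac{3}{2}$:
$$I = \log{\left(\frac{50625}{14641} \right)}.$$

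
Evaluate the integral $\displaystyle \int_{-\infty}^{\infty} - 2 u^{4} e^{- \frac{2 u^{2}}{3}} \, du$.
$- \frac{27 \sqrt{6} \sqrt{\pi}}{16}$

Start from the elementary integral
$$J(a) = \int_{-\infty}^{\infty} - 2 e^{- a u^{2}} \, du = - \frac{2 \sqrt{\pi}}{\sqrt{a}}.$$

Differentiating under the integral sign brings down a factor of $(-u^2)$:
$$\frac{dJ}{da} = \int_{-\infty}^{\infty} 2 u^{2} e^{- a u^{2}} \, du = \frac{\sqrt{\pi}}{a^{\frac{3}{2}}}.$$

Repeating twice in total — each differentiation brings down another $(-u^2)$ — gives
$$\frac{d^{2}J}{da^{2}} = \int_{-\infty}^{\infty} - 2 u^{4} e^{- a u^{2}} \, du = - \frac{3 \sqrt{\pi}}{2 a^{\frac{5}{2}}},$$
and the integrand here is exactly the target integrand, so $I = - \frac{3 \sqrt{\pi}}{2 a^{\frac{5}{2}}}$.

Setting $a = \frac{2}{3}$:
$$I = - \frac{27 \sqrt{6} \sqrt{\pi}}{16}.$$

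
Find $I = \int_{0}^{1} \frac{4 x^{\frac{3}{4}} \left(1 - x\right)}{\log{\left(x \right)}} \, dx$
$\log{\left(\frac{2401}{14641} \right)}$

Consider the one-parameter family: let $I(a) = \int_{0}^{1} \frac{4 \left(- x^{\frac{7}{4}} + x^{a}\right)}{\log{\left(x \right)}} \, dx$.

Since $\dfrac{\partial}{\partial a}\,x^{a} = x^{a} \ln x$, the $\ln x$ in the denominator cancels and
$$\frac{dI}{da} = \int_{0}^{1} 4 x^{a} \, dx = 4 \left[\frac{x^{a+1}}{a+1}\right]_0^1 = \frac{4}{a + 1}.$$

Integrating with respect to $a$ gives $I(a) = \log{\left(\frac{256 \left(a + 1\right)^{4}}{14641} \right)} + C$.

At $a = \frac{7}{4}$ the integrand is identically $0$, so $I(\frac{7}{4}) = 0$. The closed form gives $0$, hence $C = 0$.

Setting $a = \frac{3}{4}$:
$$I = \log{\left(\frac{2401}{14641} \right)}.$$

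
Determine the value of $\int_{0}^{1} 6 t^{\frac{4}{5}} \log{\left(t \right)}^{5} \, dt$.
$- \frac{1250000}{59049}$

Begin with the known integral
$$J(a) = \int_{0}^{1} 6 t^{a} \, dt = \frac{6}{a + 1}.$$

Differentiating under the integral sign brings down a factor of $\ln t$:
$$\frac{dJ}{da} = \int_{0}^{1} 6 t^{a} \log{\left(t \right)} \, dt = - \frac{6}{\left(a + 1\right)^{2}}.$$

Repeating $5$ times in total — each differentiation brings down another $\ln t$ — gives
$$\frac{d^{5}J}{da^{5}} = \int_{0}^{1} 6 t^{a} \log{\left(t \right)}^{5} \, dt = - \frac{720}{\left(a + 1\right)^{6}},$$
and the integrand here is exactly the target integrand, so $I = - \frac{720}{\left(a + 1\right)^{6}}$.

Setting $a = \frac{4}{5}$:
$$I = - \frac{1250000}{59049}.$$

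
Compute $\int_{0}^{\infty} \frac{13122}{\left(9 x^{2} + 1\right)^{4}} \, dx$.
$\frac{10935 \pi}{16}$

Recall the elementary integral
$$J(a) = \int_{0}^{\infty} \frac{2}{a^{2} + x^{2}} \, dx = \frac{\pi}{a}.$$

Differentiating under the integral sign with respect to $a$,
$$\frac{dJ}{da} = \int_{0}^{\infty} - \frac{4 a}{\left(a^{2} + x^{2}\right)^{2}} \, dx = - \frac{\pi}{a^{2}},$$
so $\int_{0}^{\infty} \frac{2}{\left(a^{2} + x^{2}\right)^{2}} \, dx = \frac{\pi}{2 a^{3}}$.

Repeating — each differentiation of $1/(x^2+a^2)^j$ produces $-2ja/(x^2+a^2)^{j+1}$ — and dividing through by $-2ja$ at each step yields, after $3$ differentiations in total,
$$\int_{0}^{\infty} \frac{2}{\left(a^{2} + x^{2}\right)^{4}} \, dx = \frac{5 \pi}{16 a^{7}}.$$

Setting $a = \frac{1}{3}$:
$$I = \frac{10935 \pi}{16}.$$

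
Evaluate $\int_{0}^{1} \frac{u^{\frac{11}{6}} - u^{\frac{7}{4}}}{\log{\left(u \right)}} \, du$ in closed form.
$- \log{\left(33 \right)} + \log{\left(34 \right)}$

Consider the one-parameter family: let $I(a) = \int_{0}^{1} \frac{u^{\frac{11}{6}} - u^{a}}{\log{\left(u \right)}} \, du$.

Since $\dfrac{\partial}{\partial a}\,u^{a} = u^{a} \ln u$, the $\ln u$ in the denominator cancels and
$$\frac{dI}{da} = \int_{0}^{1} -1 u^{a} \, du = -1 \left[\frac{u^{a+1}}{a+1}\right]_0^1 = - \frac{1}{a + 1}.$$

Integrating with respect to $a$ gives $I(a) = - \log{\left(\frac{6 a}{17} + \frac{6}{17} \right)} + C$.

At $a = \frac{11}{6}$ the integrand is identically $0$, so $I(\frac{11}{6}) = 0$. The closed form gives $0$, hence $C = 0$.

Setting $a = \frac{7}{4}$:
$$I = - \log{\left(33 \right)} + \log{\left(34 \right)}.$$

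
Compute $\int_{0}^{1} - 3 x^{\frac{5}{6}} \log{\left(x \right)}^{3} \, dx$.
$\frac{23328}{14641}$

Begin with the known integral
$$J(a) = \int_{0}^{1} - 3 x^{a} \, dx = - \frac{3}{a + 1}.$$

Differentiating under the integral sign brings down a factor of $\ln x$:
$$\frac{dJ}{da} = \int_{0}^{1} - 3 x^{a} \log{\left(x \right)} \, dx = \frac{3}{\left(a + 1\right)^{2}}.$$

Repeating $3$ times in total — each differentiation brings down another $\ln x$ — gives
$$\frac{d^{3}J}{da^{3}} = \int_{0}^{1} - 3 x^{a} \log{\left(x \right)}^{3} \, dx = \frac{18}{\left(a + 1\right)^{4}},$$
and the integrand here is exactly the target integrand, so $I = \frac{18}{\left(a + 1\right)^{4}}$.

Setting $a = \frac{5}{6}$:
$$I = \frac{23328}{14641}.$$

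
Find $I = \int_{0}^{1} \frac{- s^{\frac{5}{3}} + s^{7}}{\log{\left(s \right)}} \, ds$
$\log{\left(3 \right)}$

Consider the one-parameter family: let $I(a) = \int_{0}^{1} \frac{s^{7} - s^{a}}{\log{\left(s \right)}} \, ds$.

Since $\dfrac{\partial}{\partial a}\,s^{a} = s^{a} \ln s$, the $\ln s$ in the denominator cancels and
$$\frac{dI}{da} = \int_{0}^{1} -1 s^{a} \, ds = -1 \left[\frac{s^{a+1}}{a+1}\right]_0^1 = - \frac{1}{a + 1}.$$

Integrating with respect to $a$ gives $I(a) = - \log{\left(\frac{a}{8} + \frac{1}{8} \right)} + C$.

At $a = 7$ the integrand is identically $0$, so $I(7) = 0$. The closed form gives $0$, hence $C = 0$.

Setting $a = \frac{5}{3}$:
$$I = \log{\left(3 \right)}.$$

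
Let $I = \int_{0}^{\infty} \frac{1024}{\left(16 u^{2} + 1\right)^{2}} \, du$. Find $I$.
$64 \pi$

Start from the standard arctangent integral
$$J(a) = \int_{0}^{\infty} \frac{4}{a^{2} + u^{2}} \, du = \frac{2 \pi}{a}.$$

Differentiating under the integral sign with respect to $a$,
$$\frac{dJ}{da} = \int_{0}^{\infty} - \frac{8 a}{\left(a^{2} + u^{2}\right)^{2}} \, du = - \frac{2 \pi}{a^{2}},$$
so $\int_{0}^{\infty} \frac{4}{\left(a^{2} + u^{2}\right)^{2}} \, du = \frac{\pi}{a^{3}}$.

Setting $a = \frac{1}{4}$:
$$I = 64 \pi.$$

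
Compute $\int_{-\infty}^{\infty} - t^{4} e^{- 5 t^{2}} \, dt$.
$- \frac{3 \sqrt{5} \sqrt{\pi}}{500}$

Start from the elementary integral
$$J(a) = \int_{-\infty}^{\infty} - e^{- a t^{2}} \, dt = - \frac{\sqrt{\pi}}{\sqrt{a}}.$$

Differentiating under the integral sign brings down a factor of $(-t^2)$:
$$\frac{dJ}{da} = \int_{-\infty}^{\infty} t^{2} e^{- a t^{2}} \, dt = \frac{\sqrt{\pi}}{2 a^{\frac{3}{2}}}.$$

Repeating twice in total — each differentiation brings down another $(-t^2)$ — gives
$$\frac{d^{2}J}{da^{2}} = \int_{-\infty}^{\infty} - t^{4} e^{- a t^{2}} \, dt = - \frac{3 \sqrt{\pi}}{4 a^{\frac{5}{2}}},$$
and the integrand here is exactly the target integrand, so $I = - \frac{3 \sqrt{\pi}}{4 a^{\frac{5}{2}}}$.

Setting $a = 5$:
$$I = - \frac{3 \sqrt{5} \sqrt{\pi}}{500}.$$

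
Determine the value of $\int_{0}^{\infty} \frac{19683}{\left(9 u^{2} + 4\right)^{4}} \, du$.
$\frac{32805 \pi}{4096}$

Begin with the known result
$$J(a) = \int_{0}^{\infty} \frac{3}{a^{2} + u^{2}} \, du = \frac{3 \pi}{2 a}.$$

Differentiating under the integral sign with respect to $a$,
$$\frac{dJ}{da} = \int_{0}^{\infty} - \frac{6 a}{\left(a^{2} + u^{2}\right)^{2}} \, du = - \frac{3 \pi}{2 a^{2}},$$
so $\int_{0}^{\infty} \frac{3}{\left(a^{2} + u^{2}\right)^{2}} \, du = \frac{3 \pi}{4 a^{3}}$.

Repeating — each differentiation of $1/(u^2+a^2)^j$ produces $-2ja/(u^2+a^2)^{j+1}$ — and dividing through by $-2ja$ at each step yields, after $3$ differentiations in total,
$$\int_{0}^{\infty} \frac{3}{\left(a^{2} + u^{2}\right)^{4}} \, du = \frac{15 \pi}{32 a^{7}}.$$

Setting $a = \frac{2}{3}$:
$$I = \frac{32805 \pi}{4096}.$$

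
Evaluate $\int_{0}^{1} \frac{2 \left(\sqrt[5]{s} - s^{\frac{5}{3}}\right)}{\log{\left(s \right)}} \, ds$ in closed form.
$- \log{\left(\frac{400}{81} \right)}$

Replace the exponent $\frac{5}{3}$ by a parameter $a$: let $I(a) = \int_{0}^{1} \frac{2 \left(\sqrt[5]{s} - s^{a}\right)}{\log{\left(s \right)}} \, ds$.

Since $\dfrac{\partial}{\partial a}\,s^{a} = s^{a} \ln s$, the $\ln s$ in the denominator cancels and
$$\frac{dI}{da} = \int_{0}^{1} -2 s^{a} \, ds = -2 \left[\frac{s^{a+1}}{a+1}\right]_0^1 = - \frac{2}{a + 1}.$$

Integrating with respect to $a$ gives $I(a) = - \log{\left(\frac{25 \left(a + 1\right)^{2}}{36} \right)} + C$.

At $a = \frac{1}{5}$ the integrand is identically $0$, so $I(\frac{1}{5}) = 0$. The closed form gives $0$, hence $C = 0$.

Setting $a = \frac{5}{3}$:
$$I = - \log{\left(\frac{400}{81} \right)}.$$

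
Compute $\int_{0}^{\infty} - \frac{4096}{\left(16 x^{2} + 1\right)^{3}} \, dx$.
$- 192 \pi$

Recall the elementary integral
$$J(a) = \int_{0}^{\infty} - \frac{1}{a^{2} + x^{2}} \, dx = - \frac{\pi}{2 a}.$$

Differentiating under the integral sign with respect to $a$,
$$\frac{dJ}{da} = \int_{0}^{\infty} \frac{2 a}{\left(a^{2} + x^{2}\right)^{2}} \, dx = \frac{\pi}{2 a^{2}},$$
so $\int_{0}^{\infty} - \frac{1}{\left(a^{2} + x^{2}\right)^{2}} \, dx = - \frac{\pi}{4 a^{3}}$.

Repeating — each differentiation of $1/(x^2+a^2)^j$ produces $-2ja/(x^2+a^2)^{j+1}$ — and dividing through by $-2ja$ at each step yields, after $2$ differentiations in total,
$$\int_{0}^{\infty} - \frac{1}{\left(a^{2} + x^{2}\right)^{3}} \, dx = - \frac{3 \pi}{16 a^{5}}.$$

Setting $a = \frac{1}{4}$:
$$I = - 192 \pi.$$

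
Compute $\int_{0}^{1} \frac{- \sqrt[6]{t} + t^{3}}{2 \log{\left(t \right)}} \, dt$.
$\log{\left(\frac{2 \sqrt{42}}{7} \right)}$

Introduce a parameter $a$ in the exponent: let $I(a) = \int_{0}^{1} \frac{- \sqrt[6]{t} + t^{a}}{2 \log{\left(t \right)}} \, dt$.

Since $\dfrac{\partial}{\partial a}\,t^{a} = t^{a} \ln t$, the $\ln t$ in the denominator cancels and
$$\frac{dI}{da} = \int_{0}^{1} \frac{1}{2} t^{a} \, dt = \frac{1}{2} \left[\frac{t^{a+1}}{a+1}\right]_0^1 = \frac{1}{2 \left(a + 1\right)}.$$

Integrating with respect to $a$ gives $I(a) = \log{\left(\frac{\sqrt{42} \sqrt{a + 1}}{7} \right)} + C$.

At $a = \frac{1}{6}$ the integrand is identically $0$, so $I(\frac{1}{6}) = 0$. The closed form gives $0$, hence $C = 0$.

Setting $a = 3$:
$$I = \log{\left(\frac{2 \sqrt{42}}{7} \right)}.$$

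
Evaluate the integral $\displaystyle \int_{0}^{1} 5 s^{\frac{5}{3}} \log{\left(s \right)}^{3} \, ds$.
$- \frac{1215}{2048}$

Start from the elementary integral
$$J(a) = \int_{0}^{1} 5 s^{a} \, ds = \frac{5}{a + 1}.$$

Differentiating under the integral sign brings down a factor of $\ln s$:
$$\frac{dJ}{da} = \int_{0}^{1} 5 s^{a} \log{\left(s \right)} \, ds = - \frac{5}{\left(a + 1\right)^{2}}.$$

Repeating $3$ times in total — each differentiation brings down another $\ln s$ — gives
$$\frac{d^{3}J}{da^{3}} = \int_{0}^{1} 5 s^{a} \log{\left(s \right)}^{3} \, ds = - \frac{30}{\left(a + 1\right)^{4}},$$
and the integrand here is exactly the target integrand, so $I = - \frac{30}{\left(a + 1\right)^{4}}$.

Setting $a = \frac{5}{3}$:
$$I = - \frac{1215}{2048}.$$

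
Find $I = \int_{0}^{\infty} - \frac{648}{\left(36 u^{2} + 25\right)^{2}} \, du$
$- \frac{27 \pi}{125}$

Begin with the known result
$$J(a) = \int_{0}^{\infty} - \frac{1}{2 \left(a^{2} + u^{2}\right)} \, du = - \frac{\pi}{4 a}.$$

Differentiating under the integral sign with respect to $a$,
$$\frac{dJ}{da} = \int_{0}^{\infty} \frac{a}{\left(a^{2} + u^{2}\right)^{2}} \, du = \frac{\pi}{4 a^{2}},$$
so $\int_{0}^{\infty} - \frac{1}{2 \left(a^{2} + u^{2}\right)^{2}} \, du = - \frac{\pi}{8 a^{3}}$.

Setting $a = \frac{5}{6}$:
$$I = - \frac{27 \pi}{125}.$$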